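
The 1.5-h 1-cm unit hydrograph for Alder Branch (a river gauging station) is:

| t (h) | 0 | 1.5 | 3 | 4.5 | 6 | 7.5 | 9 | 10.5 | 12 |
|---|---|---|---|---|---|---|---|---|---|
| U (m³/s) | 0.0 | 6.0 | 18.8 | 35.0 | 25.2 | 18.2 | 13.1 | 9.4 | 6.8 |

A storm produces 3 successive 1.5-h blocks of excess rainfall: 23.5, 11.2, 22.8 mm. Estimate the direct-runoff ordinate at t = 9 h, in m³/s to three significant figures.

By discrete convolution, Q_j = Σ (P_i / 10 mm) · U_{j−i}.
At t = 9 h (j=6): Q = (23.5/10)·13.1 + (11.2/10)·18.2 + (22.8/10)·25.2 = 109 m³/s.

Q ≈ 109 m³/s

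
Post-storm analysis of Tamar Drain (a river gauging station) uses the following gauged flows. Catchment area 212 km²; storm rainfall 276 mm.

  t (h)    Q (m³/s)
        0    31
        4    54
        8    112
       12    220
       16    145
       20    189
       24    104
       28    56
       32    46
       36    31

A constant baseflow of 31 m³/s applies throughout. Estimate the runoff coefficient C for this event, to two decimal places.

C ≈ 0.17

ΣQ_DR = 678.0 m³/s; V = ΣQ_DR·Δt = 9.763 × 10^6 m³.
Runoff depth d = V / A = 46.05 mm.
C = d / P = 46.05 / 276 = 0.17.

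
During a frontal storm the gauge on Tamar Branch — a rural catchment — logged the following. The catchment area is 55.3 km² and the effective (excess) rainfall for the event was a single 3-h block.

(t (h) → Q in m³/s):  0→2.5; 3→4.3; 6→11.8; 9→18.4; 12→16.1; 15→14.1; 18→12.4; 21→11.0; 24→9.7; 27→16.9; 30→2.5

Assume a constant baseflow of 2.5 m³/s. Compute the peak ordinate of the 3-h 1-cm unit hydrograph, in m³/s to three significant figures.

Direct runoff: 0.0, 1.8, 9.3, 15.9, 13.6, 11.6, 9.9, 8.5, 7.2, 14.4, 0.0 m³/s; ΣQ_DR = 92.20 m³/s, peak = 15.9 m³/s.
Runoff depth d = ΣQ_DR·Δt / A = 92.20 × 10800 / (55.3 km²) = 18.01 mm.
The 1-cm UH is the DRH scaled by (10 mm)/d, so U_p = 15.9 × 10/18.01 = 8.83 m³/s.

U_p ≈ 8.83 m³/s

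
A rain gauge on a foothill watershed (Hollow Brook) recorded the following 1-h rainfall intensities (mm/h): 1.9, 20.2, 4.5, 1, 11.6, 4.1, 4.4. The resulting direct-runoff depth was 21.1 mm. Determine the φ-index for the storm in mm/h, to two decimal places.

Only the 2 blocks with intensity above φ contribute runoff: 20.2, 11.6 mm/h.
Σ(I−φ)·Δt = d  ⇒  (20.2+11.6 − 2φ)·1 = 21.1
φ = (31.80 − 21.1/1) / 2 = 5.35 mm/h.

φ ≈ 5.35 mm/h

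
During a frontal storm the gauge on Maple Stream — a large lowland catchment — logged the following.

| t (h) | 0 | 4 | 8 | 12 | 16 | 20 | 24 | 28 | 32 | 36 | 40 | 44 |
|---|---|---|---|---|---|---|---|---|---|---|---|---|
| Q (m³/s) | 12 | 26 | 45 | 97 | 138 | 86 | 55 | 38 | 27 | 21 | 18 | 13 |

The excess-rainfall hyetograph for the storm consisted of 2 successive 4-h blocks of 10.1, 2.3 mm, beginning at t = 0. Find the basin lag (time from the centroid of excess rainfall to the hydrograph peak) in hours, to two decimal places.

t_L ≈ 13.26 h

Centroid of excess rainfall: t_c = Σ P_i·t̄_i / ΣP_i = 2.7419 h (block centres at 2, 6 h).
Hydrograph peak occurs at t = 16 h, so basin lag t_L = 16 − 2.7419 = 13.26 h.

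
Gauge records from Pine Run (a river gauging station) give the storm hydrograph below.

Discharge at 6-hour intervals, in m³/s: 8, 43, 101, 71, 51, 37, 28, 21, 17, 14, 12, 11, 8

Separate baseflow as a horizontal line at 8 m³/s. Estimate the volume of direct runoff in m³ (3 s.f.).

V ≈ 6.87 × 10^6 m³

Direct-runoff ordinates (Q − Q_b): 0.0, 35.0, 93.0, 63.0, 43.0, 29.0, 20.0, 13.0, 9.0, 6.0, 4.0, 3.0, 0.0 m³/s.
ΣQ_DR = 318.0 m³/s.
With Δt = 6 h = 21600 s, V = ΣQ_DR · Δt = 318.0 × 21600 = 6.87 × 10^6 m³.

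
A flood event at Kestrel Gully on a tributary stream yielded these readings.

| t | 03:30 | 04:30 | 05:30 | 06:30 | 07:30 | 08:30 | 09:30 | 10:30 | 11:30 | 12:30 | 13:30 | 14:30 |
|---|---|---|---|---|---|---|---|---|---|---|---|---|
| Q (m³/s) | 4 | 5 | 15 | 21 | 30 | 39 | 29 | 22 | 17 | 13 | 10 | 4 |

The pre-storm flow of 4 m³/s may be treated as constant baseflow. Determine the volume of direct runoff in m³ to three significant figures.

Direct-runoff ordinates (Q − Q_b): 0.0, 1.0, 11.0, 17.0, 26.0, 35.0, 25.0, 18.0, 13.0, 9.0, 6.0, 0.0 m³/s.
ΣQ_DR = 161.0 m³/s.
With Δt = 1 h = 3600 s, V = ΣQ_DR · Δt = 161.0 × 3600 = 5.80 × 10^5 m³.

V ≈ 5.80 × 10^5 m³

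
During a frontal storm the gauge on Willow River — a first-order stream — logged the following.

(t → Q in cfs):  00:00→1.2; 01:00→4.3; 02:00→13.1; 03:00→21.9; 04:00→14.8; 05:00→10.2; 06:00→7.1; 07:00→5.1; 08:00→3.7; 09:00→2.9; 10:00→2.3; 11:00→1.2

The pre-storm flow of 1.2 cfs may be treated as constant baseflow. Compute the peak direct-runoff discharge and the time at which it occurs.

Q_p = 20.7 cfs at t = 03:00

Subtracting baseflow gives direct-runoff ordinates: 0.0, 3.1, 11.9, 20.7, 13.6, 9.0, 5.9, 3.9, 2.5, 1.7, 1.1, 0.0 cfs.
The maximum is 20.7 cfs, occurring at the reading for t = 03:00.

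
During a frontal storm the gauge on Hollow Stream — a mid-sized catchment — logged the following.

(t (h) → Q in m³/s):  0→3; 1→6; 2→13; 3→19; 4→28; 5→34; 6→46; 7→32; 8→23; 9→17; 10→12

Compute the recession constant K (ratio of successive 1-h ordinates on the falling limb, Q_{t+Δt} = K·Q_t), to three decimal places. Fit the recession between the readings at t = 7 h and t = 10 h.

K ≈ 0.721

Using the recession-limb readings at t = 7 h and t = 10 h: Q falls from 32 to 12 m³/s over 3 intervals.
K = (Q₂/Q₁)^(1/3) = (12/32)^(1/3) = 0.721.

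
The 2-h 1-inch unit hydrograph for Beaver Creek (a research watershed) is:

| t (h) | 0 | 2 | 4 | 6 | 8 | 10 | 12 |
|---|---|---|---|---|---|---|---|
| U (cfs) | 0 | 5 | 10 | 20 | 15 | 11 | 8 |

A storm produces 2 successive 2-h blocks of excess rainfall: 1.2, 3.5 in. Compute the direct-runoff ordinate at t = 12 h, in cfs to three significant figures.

By discrete convolution, Q_j = Σ (P_i / 1 in) · U_{j−i}.
At t = 12 h (j=6): Q = (1.2/1)·8 + (3.5/1)·11 = 48.1 cfs.

Q ≈ 48.1 cfs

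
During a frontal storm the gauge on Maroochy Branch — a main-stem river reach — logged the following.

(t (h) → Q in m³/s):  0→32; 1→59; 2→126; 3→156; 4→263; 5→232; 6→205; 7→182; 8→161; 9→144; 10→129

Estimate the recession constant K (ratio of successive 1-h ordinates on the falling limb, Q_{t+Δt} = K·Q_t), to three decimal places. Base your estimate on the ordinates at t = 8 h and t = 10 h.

K ≈ 0.895

Using the recession-limb readings at t = 8 h and t = 10 h: Q falls from 161 to 129 m³/s over 2 intervals.
K = (Q₂/Q₁)^(1/2) = (129/161)^(1/2) = 0.895.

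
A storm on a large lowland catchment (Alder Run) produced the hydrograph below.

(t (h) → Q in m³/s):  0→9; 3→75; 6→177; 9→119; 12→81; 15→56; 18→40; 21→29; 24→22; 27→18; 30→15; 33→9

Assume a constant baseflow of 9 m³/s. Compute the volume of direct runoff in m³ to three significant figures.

V ≈ 5.85 × 10^6 m³

Direct-runoff ordinates (Q − Q_b): 0.0, 66.0, 168.0, 110.0, 72.0, 47.0, 31.0, 20.0, 13.0, 9.0, 6.0, 0.0 m³/s.
ΣQ_DR = 542.0 m³/s.
With Δt = 3 h = 10800 s, V = ΣQ_DR · Δt = 542.0 × 10800 = 5.85 × 10^6 m³.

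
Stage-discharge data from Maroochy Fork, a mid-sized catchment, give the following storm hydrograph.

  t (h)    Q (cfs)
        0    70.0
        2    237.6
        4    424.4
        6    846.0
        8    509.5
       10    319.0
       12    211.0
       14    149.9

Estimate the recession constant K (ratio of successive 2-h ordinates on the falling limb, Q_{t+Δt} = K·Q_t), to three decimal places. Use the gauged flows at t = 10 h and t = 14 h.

Using the recession-limb readings at t = 10 h and t = 14 h: Q falls from 319.0 to 149.9 cfs over 2 intervals.
K = (Q₂/Q₁)^(1/2) = (149.9/319.0)^(1/2) = 0.685.

K ≈ 0.685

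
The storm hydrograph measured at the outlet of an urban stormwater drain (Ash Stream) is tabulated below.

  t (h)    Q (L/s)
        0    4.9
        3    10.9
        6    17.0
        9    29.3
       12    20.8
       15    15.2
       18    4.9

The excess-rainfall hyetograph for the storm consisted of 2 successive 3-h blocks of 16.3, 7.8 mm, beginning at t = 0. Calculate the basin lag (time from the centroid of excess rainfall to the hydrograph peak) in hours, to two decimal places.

t_L ≈ 6.53 h

Centroid of excess rainfall: t_c = Σ P_i·t̄_i / ΣP_i = 2.4710 h (block centres at 1.5, 4.5 h).
Hydrograph peak occurs at t = 9 h, so basin lag t_L = 9 − 2.4710 = 6.53 h.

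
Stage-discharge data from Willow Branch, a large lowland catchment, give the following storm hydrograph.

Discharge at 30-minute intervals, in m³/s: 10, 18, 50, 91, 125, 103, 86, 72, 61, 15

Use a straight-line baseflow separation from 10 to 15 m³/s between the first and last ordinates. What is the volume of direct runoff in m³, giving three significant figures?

V ≈ 9.11 × 10^5 m³

Direct-runoff ordinates (Q − Q_b): 0.00, 7.44, 38.89, 79.33, 112.78, 90.22, 72.67, 58.11, 46.56, 0.00 m³/s.
ΣQ_DR = 506.0 m³/s.
With Δt = 0.5 h = 1800 s, V = ΣQ_DR · Δt = 506.0 × 1800 = 9.11 × 10^5 m³.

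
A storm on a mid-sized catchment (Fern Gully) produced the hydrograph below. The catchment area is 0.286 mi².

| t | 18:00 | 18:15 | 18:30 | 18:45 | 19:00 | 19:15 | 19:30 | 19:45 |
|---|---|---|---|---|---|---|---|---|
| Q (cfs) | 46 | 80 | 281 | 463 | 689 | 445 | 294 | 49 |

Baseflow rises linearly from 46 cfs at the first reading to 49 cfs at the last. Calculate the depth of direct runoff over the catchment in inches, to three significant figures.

Direct runoff: 0.00, 33.57, 234.14, 415.71, 641.29, 396.86, 245.43, 0.00 cfs; ΣQ_DR = 1967 cfs.
V = ΣQ_DR · Δt = 1967 × 900 s = 1.770 × 10^6 ft³.
Over A = 0.286 mi², depth = V / A = 2.66 in.

d ≈ 2.66 in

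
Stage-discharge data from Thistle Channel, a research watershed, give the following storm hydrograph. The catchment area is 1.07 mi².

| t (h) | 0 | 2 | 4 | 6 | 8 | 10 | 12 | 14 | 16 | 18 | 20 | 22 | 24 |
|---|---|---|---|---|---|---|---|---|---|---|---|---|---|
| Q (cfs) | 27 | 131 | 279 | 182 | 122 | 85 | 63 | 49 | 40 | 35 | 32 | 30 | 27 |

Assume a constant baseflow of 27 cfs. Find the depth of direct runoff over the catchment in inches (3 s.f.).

Direct runoff: 0.0, 104.0, 252.0, 155.0, 95.0, 58.0, 36.0, 22.0, 13.0, 8.0, 5.0, 3.0, 0.0 cfs; ΣQ_DR = 751.0 cfs.
V = ΣQ_DR · Δt = 751.0 × 7200 s = 5.407 × 10^6 ft³.
Over A = 1.07 mi², depth = V / A = 2.18 in.

d ≈ 2.18 in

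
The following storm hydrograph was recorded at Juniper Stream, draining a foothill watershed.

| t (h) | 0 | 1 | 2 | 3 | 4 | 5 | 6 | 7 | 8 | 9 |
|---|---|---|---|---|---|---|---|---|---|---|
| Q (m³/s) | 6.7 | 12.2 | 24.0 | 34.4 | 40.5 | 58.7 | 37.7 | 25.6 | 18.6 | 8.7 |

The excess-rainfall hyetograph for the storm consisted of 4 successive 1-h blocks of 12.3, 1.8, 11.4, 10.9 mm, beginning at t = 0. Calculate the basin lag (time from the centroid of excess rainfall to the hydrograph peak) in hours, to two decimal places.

Centroid of excess rainfall: t_c = Σ P_i·t̄_i / ΣP_i = 2.0742 h (block centres at 0.5, 1.5, 2.5, 3.5 h).
Hydrograph peak occurs at t = 5 h, so basin lag t_L = 5 − 2.0742 = 2.93 h.

t_L ≈ 2.93 h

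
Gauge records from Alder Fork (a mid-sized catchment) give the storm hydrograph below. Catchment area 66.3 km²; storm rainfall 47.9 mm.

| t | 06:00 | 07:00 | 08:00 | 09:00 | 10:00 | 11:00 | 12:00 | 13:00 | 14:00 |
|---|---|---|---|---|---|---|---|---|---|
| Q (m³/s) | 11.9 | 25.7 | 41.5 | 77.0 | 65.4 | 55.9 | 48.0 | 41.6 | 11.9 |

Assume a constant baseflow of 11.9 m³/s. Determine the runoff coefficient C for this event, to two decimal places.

C ≈ 0.31

ΣQ_DR = 271.8 m³/s; V = ΣQ_DR·Δt = 9.785 × 10^5 m³.
Runoff depth d = V / A = 14.76 mm.
C = d / P = 14.76 / 47.9 = 0.31.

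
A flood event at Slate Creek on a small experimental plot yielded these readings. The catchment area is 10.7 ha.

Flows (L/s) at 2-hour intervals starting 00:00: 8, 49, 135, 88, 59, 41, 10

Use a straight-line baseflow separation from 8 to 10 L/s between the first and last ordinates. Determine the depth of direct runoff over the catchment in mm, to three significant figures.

d ≈ 22.0 mm

Direct runoff: 0.00, 40.67, 126.33, 79.00, 49.67, 31.33, 0.00 L/s; ΣQ_DR = 327.0 L/s.
V = ΣQ_DR · Δt = 327.0 × 7200 s = 2.354 × 10^6 L.
Over A = 10.7 ha, depth = V / A = 22.0 mm.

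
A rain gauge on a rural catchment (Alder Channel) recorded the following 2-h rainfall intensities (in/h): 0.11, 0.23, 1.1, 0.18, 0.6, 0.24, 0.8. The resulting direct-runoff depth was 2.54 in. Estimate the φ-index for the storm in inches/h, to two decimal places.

φ ≈ 0.41 in/h

Only the 3 blocks with intensity above φ contribute runoff: 1.1, 0.6, 0.8 in/h.
Σ(I−φ)·Δt = d  ⇒  (1.1+0.6+0.8 − 3φ)·2 = 2.54
φ = (2.500 − 2.54/2) / 3 = 0.41 in/h.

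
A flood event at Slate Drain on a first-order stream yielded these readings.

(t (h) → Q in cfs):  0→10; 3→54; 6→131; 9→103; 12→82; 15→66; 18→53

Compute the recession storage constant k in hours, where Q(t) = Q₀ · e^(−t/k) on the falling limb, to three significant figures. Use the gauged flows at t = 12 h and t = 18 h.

k ≈ 13.7 h

On the falling limb, Q drops from 82 to 53 cfs between t = 12 h and t = 18 h (Δt = 6 h).
k = −Δt / ln(Q₂/Q₁) = −6 / ln(53/82) = 13.7 h.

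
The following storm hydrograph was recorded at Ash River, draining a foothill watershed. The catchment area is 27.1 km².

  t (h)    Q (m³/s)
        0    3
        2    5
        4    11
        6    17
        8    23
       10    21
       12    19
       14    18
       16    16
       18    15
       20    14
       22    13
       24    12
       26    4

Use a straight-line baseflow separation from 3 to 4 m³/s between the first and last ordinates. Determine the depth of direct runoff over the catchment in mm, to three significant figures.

Direct runoff: 0.00, 1.92, 7.85, 13.77, 19.69, 17.62, 15.54, 14.46, 12.38, 11.31, 10.23, 9.15, 8.08, 0.00 m³/s; ΣQ_DR = 142.0 m³/s.
V = ΣQ_DR · Δt = 142.0 × 7200 s = 1.022 × 10^6 m³.
Over A = 27.1 km², depth = V / A = 37.7 mm.

d ≈ 37.7 mm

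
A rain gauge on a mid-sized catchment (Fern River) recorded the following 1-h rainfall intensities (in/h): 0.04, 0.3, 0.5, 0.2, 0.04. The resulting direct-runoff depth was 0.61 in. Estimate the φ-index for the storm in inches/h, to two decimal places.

Only the 3 blocks with intensity above φ contribute runoff: 0.3, 0.5, 0.2 in/h.
Σ(I−φ)·Δt = d  ⇒  (0.3+0.5+0.2 − 3φ)·1 = 0.61
φ = (1.000 − 0.61/1) / 3 = 0.13 in/h.

φ ≈ 0.13 in/h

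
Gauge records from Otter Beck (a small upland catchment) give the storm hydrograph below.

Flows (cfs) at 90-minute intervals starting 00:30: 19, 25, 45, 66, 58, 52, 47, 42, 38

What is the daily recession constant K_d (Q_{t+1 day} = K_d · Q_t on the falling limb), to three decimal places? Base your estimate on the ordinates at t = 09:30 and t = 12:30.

Between t = 09:30 and t = 12:30 the flow falls from 47 to 38 cfs over 2×1.5 h = 3 h.
Per-interval ratio K = (38/47)^(1/2) = 0.8992; K_d = K^(24/1.5) = 0.183.

K_d ≈ 0.183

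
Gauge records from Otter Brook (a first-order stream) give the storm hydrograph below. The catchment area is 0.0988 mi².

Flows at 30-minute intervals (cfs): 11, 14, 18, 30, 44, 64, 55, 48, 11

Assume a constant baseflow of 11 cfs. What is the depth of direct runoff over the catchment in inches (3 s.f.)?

d ≈ 1.54 in

Direct runoff: 0.0, 3.0, 7.0, 19.0, 33.0, 53.0, 44.0, 37.0, 0.0 cfs; ΣQ_DR = 196.0 cfs.
V = ΣQ_DR · Δt = 196.0 × 1800 s = 3.528 × 10^5 ft³.
Over A = 0.0988 mi², depth = V / A = 1.54 in.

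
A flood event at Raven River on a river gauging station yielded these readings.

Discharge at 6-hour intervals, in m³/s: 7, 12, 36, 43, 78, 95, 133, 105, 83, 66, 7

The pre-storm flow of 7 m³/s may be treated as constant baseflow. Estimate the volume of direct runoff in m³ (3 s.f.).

Direct-runoff ordinates (Q − Q_b): 0.0, 5.0, 29.0, 36.0, 71.0, 88.0, 126.0, 98.0, 76.0, 59.0, 0.0 m³/s.
ΣQ_DR = 588.0 m³/s.
With Δt = 6 h = 21600 s, V = ΣQ_DR · Δt = 588.0 × 21600 = 1.27 × 10^7 m³.

V ≈ 1.27 × 10^7 m³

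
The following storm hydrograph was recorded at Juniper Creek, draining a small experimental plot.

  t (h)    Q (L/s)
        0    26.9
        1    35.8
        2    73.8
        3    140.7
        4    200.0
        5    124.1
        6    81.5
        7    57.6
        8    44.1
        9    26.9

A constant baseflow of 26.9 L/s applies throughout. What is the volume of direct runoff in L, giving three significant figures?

V ≈ 1.95 × 10^6 L

Direct-runoff ordinates (Q − Q_b): 0.0, 8.9, 46.9, 113.8, 173.1, 97.2, 54.6, 30.7, 17.2, 0.0 L/s.
ΣQ_DR = 542.4 L/s.
With Δt = 1 h = 3600 s, V = ΣQ_DR · Δt = 542.4 × 3600 = 1.95 × 10^6 L.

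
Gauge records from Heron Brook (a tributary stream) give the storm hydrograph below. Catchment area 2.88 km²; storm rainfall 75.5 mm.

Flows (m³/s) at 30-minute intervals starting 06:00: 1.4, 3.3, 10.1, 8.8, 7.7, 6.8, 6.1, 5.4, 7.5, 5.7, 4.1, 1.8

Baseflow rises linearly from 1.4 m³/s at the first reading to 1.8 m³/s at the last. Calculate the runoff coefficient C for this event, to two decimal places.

ΣQ_DR = 49.50 m³/s; V = ΣQ_DR·Δt = 89100 m³.
Runoff depth d = V / A = 30.94 mm.
C = d / P = 30.94 / 75.5 = 0.41.

C ≈ 0.41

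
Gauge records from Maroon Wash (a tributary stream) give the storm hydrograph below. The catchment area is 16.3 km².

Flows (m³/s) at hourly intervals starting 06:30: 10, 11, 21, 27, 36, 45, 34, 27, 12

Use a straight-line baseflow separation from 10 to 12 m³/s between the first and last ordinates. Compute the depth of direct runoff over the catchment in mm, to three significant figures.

d ≈ 27.4 mm

Direct runoff: 0.00, 0.75, 10.50, 16.25, 25.00, 33.75, 22.50, 15.25, 0.00 m³/s; ΣQ_DR = 124.0 m³/s.
V = ΣQ_DR · Δt = 124.0 × 3600 s = 4.464 × 10^5 m³.
Over A = 16.3 km², depth = V / A = 27.4 mm.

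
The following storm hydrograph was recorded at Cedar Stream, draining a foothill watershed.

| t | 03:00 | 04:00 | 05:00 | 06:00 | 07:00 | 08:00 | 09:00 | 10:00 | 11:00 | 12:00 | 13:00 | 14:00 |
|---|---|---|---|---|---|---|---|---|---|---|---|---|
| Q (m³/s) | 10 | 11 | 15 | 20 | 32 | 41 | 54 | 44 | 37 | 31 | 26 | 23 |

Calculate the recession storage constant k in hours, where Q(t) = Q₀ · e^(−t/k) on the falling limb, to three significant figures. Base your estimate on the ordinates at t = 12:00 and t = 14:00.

On the falling limb, Q drops from 31 to 23 m³/s between t = 12:00 and t = 14:00 (Δt = 2 h).
k = −Δt / ln(Q₂/Q₁) = −2 / ln(23/31) = 6.70 h.

k ≈ 6.70 h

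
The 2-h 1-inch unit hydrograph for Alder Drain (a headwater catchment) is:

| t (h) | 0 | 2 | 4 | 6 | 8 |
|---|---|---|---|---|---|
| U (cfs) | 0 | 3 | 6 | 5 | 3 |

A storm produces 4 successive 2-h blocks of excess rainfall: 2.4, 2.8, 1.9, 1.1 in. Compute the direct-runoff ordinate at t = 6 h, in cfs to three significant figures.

By discrete convolution, Q_j = Σ (P_i / 1 in) · U_{j−i}.
At t = 6 h (j=3): Q = (2.4/1)·5 + (2.8/1)·6 + (1.9/1)·3 + (1.1/1)·0 = 34.5 cfs.

Q ≈ 34.5 cfs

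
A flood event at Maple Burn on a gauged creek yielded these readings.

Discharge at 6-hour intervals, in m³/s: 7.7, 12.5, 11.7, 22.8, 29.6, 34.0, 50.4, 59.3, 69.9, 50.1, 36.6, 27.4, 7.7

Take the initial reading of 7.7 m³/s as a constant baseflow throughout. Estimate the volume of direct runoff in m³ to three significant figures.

Direct-runoff ordinates (Q − Q_b): 0.0, 4.8, 4.0, 15.1, 21.9, 26.3, 42.7, 51.6, 62.2, 42.4, 28.9, 19.7, 0.0 m³/s.
ΣQ_DR = 319.6 m³/s.
With Δt = 6 h = 21600 s, V = ΣQ_DR · Δt = 319.6 × 21600 = 6.90 × 10^6 m³.

V ≈ 6.90 × 10^6 m³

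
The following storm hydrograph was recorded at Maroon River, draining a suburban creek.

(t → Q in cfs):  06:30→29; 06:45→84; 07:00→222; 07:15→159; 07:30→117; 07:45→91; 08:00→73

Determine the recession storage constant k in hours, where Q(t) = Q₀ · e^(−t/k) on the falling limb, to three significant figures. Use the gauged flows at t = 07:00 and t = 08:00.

k ≈ 0.899 h

On the falling limb, Q drops from 222 to 73 cfs between t = 07:00 and t = 08:00 (Δt = 1 h).
k = −Δt / ln(Q₂/Q₁) = −1 / ln(73/222) = 0.899 h.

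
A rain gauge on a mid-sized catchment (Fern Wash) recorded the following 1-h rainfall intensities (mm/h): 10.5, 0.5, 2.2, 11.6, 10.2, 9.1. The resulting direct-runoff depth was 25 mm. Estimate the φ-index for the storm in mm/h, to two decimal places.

φ ≈ 4.10 mm/h

Only the 4 blocks with intensity above φ contribute runoff: 10.5, 11.6, 10.2, 9.1 mm/h.
Σ(I−φ)·Δt = d  ⇒  (10.5+11.6+10.2+9.1 − 4φ)·1 = 25
φ = (41.40 − 25/1) / 4 = 4.10 mm/h.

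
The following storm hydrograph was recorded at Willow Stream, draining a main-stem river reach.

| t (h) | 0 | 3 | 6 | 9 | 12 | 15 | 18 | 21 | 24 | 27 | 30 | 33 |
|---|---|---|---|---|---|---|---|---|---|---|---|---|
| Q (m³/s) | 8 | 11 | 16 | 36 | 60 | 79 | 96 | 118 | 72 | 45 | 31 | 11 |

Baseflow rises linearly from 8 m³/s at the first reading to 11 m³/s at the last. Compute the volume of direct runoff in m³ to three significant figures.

Direct-runoff ordinates (Q − Q_b): 0.00, 2.73, 7.45, 27.18, 50.91, 69.64, 86.36, 108.09, 61.82, 34.55, 20.27, 0.00 m³/s.
ΣQ_DR = 469.0 m³/s.
With Δt = 3 h = 10800 s, V = ΣQ_DR · Δt = 469.0 × 10800 = 5.07 × 10^6 m³.

V ≈ 5.07 × 10^6 m³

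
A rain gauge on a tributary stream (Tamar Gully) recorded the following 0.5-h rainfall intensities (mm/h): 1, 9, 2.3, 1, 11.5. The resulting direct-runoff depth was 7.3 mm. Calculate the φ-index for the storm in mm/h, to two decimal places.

Only the 2 blocks with intensity above φ contribute runoff: 9, 11.5 mm/h.
Σ(I−φ)·Δt = d  ⇒  (9+11.5 − 2φ)·0.5 = 7.3
φ = (20.50 − 7.3/0.5) / 2 = 2.95 mm/h.

φ ≈ 2.95 mm/h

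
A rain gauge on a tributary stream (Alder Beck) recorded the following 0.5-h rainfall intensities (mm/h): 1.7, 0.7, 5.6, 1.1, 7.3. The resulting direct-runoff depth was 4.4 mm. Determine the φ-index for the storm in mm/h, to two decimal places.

Only the 2 blocks with intensity above φ contribute runoff: 5.6, 7.3 mm/h.
Σ(I−φ)·Δt = d  ⇒  (5.6+7.3 − 2φ)·0.5 = 4.4
φ = (12.90 − 4.4/0.5) / 2 = 2.05 mm/h.

φ ≈ 2.05 mm/h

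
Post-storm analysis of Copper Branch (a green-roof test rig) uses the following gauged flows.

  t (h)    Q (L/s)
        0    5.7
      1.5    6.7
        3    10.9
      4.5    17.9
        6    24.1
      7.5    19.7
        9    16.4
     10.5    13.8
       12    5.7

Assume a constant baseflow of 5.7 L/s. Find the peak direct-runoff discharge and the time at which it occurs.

Subtracting baseflow gives direct-runoff ordinates: 0.0, 1.0, 5.2, 12.2, 18.4, 14.0, 10.7, 8.1, 0.0 L/s.
The maximum is 18.4 L/s, occurring at the reading for t = 6 h.

Q_p = 18.4 L/s at t = 6 h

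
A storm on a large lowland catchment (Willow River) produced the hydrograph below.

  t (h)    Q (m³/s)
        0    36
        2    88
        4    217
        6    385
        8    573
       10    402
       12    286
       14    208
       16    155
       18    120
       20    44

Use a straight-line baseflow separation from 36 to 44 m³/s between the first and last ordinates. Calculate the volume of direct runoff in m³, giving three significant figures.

Direct-runoff ordinates (Q − Q_b): 0.00, 51.20, 179.40, 346.60, 533.80, 362.00, 245.20, 166.40, 112.60, 76.80, 0.00 m³/s.
ΣQ_DR = 2074 m³/s.
With Δt = 2 h = 7200 s, V = ΣQ_DR · Δt = 2074 × 7200 = 1.49 × 10^7 m³.

V ≈ 1.49 × 10^7 m³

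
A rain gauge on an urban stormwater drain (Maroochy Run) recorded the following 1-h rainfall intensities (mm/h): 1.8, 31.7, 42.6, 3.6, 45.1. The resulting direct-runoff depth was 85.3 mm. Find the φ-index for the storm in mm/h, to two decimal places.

Only the 3 blocks with intensity above φ contribute runoff: 31.7, 42.6, 45.1 mm/h.
Σ(I−φ)·Δt = d  ⇒  (31.7+42.6+45.1 − 3φ)·1 = 85.3
φ = (119.4 − 85.3/1) / 3 = 11.37 mm/h.

φ ≈ 11.37 mm/h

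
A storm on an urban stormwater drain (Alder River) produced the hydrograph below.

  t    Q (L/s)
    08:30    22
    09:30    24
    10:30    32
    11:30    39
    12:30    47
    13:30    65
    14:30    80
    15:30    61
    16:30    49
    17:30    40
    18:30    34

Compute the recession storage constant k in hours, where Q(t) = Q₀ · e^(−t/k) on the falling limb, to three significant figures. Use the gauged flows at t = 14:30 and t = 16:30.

On the falling limb, Q drops from 80 to 49 L/s between t = 14:30 and t = 16:30 (Δt = 2 h).
k = −Δt / ln(Q₂/Q₁) = −2 / ln(49/80) = 4.08 h.

k ≈ 4.08 h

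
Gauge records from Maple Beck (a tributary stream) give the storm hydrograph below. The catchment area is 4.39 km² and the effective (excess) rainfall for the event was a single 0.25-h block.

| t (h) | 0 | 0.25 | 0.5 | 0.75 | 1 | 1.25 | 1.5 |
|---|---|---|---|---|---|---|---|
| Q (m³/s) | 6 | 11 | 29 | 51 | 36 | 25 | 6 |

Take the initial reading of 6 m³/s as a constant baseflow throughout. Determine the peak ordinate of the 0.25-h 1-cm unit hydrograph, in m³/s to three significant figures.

U_p ≈ 18.0 m³/s

Direct runoff: 0.0, 5.0, 23.0, 45.0, 30.0, 19.0, 0.0 m³/s; ΣQ_DR = 122.0 m³/s, peak = 45.0 m³/s.
Runoff depth d = ΣQ_DR·Δt / A = 122.0 × 900 / (4.39 km²) = 25.01 mm.
The 1-cm UH is the DRH scaled by (10 mm)/d, so U_p = 45.0 × 10/25.01 = 18.0 m³/s.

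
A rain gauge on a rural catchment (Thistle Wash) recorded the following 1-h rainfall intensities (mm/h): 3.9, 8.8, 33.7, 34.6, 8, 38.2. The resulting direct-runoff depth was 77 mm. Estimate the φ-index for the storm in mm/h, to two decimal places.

Only the 3 blocks with intensity above φ contribute runoff: 33.7, 34.6, 38.2 mm/h.
Σ(I−φ)·Δt = d  ⇒  (33.7+34.6+38.2 − 3φ)·1 = 77
φ = (106.5 − 77/1) / 3 = 9.83 mm/h.

φ ≈ 9.83 mm/h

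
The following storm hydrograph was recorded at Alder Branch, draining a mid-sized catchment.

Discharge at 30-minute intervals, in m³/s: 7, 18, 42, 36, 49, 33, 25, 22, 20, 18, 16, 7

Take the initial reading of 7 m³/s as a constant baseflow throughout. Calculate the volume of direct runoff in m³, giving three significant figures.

V ≈ 3.76 × 10^5 m³

Direct-runoff ordinates (Q − Q_b): 0.0, 11.0, 35.0, 29.0, 42.0, 26.0, 18.0, 15.0, 13.0, 11.0, 9.0, 0.0 m³/s.
ΣQ_DR = 209.0 m³/s.
With Δt = 0.5 h = 1800 s, V = ΣQ_DR · Δt = 209.0 × 1800 = 3.76 × 10^5 m³.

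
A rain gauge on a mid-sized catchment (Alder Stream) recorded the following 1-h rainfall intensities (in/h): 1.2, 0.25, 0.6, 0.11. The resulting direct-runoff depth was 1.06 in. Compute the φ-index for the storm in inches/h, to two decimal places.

Only the 2 blocks with intensity above φ contribute runoff: 1.2, 0.6 in/h.
Σ(I−φ)·Δt = d  ⇒  (1.2+0.6 − 2φ)·1 = 1.06
φ = (1.800 − 1.06/1) / 2 = 0.37 in/h.

φ ≈ 0.37 in/h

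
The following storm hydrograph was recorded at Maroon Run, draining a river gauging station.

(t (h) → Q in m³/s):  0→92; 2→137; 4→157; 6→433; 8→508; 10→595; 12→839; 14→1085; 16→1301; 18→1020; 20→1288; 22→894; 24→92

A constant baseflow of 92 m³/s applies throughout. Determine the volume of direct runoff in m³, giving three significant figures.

V ≈ 5.22 × 10^7 m³

Direct-runoff ordinates (Q − Q_b): 0.0, 45.0, 65.0, 341.0, 416.0, 503.0, 747.0, 993.0, 1209.0, 928.0, 1196.0, 802.0, 0.0 m³/s.
ΣQ_DR = 7245 m³/s.
With Δt = 2 h = 7200 s, V = ΣQ_DR · Δt = 7245 × 7200 = 5.22 × 10^7 m³.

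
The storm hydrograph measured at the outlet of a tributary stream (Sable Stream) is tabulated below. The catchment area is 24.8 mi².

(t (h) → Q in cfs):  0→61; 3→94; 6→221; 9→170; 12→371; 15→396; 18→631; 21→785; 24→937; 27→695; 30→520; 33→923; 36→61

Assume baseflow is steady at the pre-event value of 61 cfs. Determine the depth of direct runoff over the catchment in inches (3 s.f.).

Direct runoff: 0.0, 33.0, 160.0, 109.0, 310.0, 335.0, 570.0, 724.0, 876.0, 634.0, 459.0, 862.0, 0.0 cfs; ΣQ_DR = 5072 cfs.
V = ΣQ_DR · Δt = 5072 × 10800 s = 5.478 × 10^7 ft³.
Over A = 24.8 mi², depth = V / A = 0.951 in.

d ≈ 0.951 in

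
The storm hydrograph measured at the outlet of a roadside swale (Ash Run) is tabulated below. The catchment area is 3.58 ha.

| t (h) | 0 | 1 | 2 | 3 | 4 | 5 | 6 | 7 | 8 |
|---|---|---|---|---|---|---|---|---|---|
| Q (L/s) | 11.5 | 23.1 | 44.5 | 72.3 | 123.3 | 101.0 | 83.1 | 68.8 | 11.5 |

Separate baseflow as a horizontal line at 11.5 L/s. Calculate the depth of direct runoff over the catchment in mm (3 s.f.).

d ≈ 43.8 mm

Direct runoff: 0.0, 11.6, 33.0, 60.8, 111.8, 89.5, 71.6, 57.3, 0.0 L/s; ΣQ_DR = 435.6 L/s.
V = ΣQ_DR · Δt = 435.6 × 3600 s = 1.568 × 10^6 L.
Over A = 3.58 ha, depth = V / A = 43.8 mm.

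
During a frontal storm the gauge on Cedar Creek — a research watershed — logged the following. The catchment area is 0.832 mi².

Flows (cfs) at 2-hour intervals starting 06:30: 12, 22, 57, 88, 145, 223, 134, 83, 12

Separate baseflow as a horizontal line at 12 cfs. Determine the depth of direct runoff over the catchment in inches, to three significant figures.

Direct runoff: 0.0, 10.0, 45.0, 76.0, 133.0, 211.0, 122.0, 71.0, 0.0 cfs; ΣQ_DR = 668.0 cfs.
V = ΣQ_DR · Δt = 668.0 × 7200 s = 4.810 × 10^6 ft³.
Over A = 0.832 mi², depth = V / A = 2.49 in.

d ≈ 2.49 in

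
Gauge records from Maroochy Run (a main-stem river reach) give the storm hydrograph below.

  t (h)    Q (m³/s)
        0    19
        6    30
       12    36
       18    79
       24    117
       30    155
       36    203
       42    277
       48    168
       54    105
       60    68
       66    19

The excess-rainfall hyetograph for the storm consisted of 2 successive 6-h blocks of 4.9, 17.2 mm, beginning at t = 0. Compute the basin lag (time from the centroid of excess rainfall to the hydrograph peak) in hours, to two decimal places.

t_L ≈ 34.33 h

Centroid of excess rainfall: t_c = Σ P_i·t̄_i / ΣP_i = 7.6697 h (block centres at 3, 9 h).
Hydrograph peak occurs at t = 42 h, so basin lag t_L = 42 − 7.6697 = 34.33 h.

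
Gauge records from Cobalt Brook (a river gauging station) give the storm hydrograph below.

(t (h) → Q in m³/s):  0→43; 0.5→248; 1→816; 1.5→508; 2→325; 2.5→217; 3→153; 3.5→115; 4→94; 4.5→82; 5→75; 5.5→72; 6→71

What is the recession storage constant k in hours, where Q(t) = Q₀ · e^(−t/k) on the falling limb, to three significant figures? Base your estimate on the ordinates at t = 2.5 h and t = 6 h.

k ≈ 3.13 h

On the falling limb, Q drops from 217 to 71 m³/s between t = 2.5 h and t = 6 h (Δt = 3.5 h).
k = −Δt / ln(Q₂/Q₁) = −3.5 / ln(71/217) = 3.13 h.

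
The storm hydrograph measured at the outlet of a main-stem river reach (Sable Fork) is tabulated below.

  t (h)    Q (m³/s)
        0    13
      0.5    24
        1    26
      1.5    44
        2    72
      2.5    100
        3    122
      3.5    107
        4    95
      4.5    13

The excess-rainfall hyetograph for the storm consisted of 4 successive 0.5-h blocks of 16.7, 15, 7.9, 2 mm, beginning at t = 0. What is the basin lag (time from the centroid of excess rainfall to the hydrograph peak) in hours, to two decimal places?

Centroid of excess rainfall: t_c = Σ P_i·t̄_i / ΣP_i = 0.6923 h (block centres at 0.25, 0.75, 1.25, 1.75 h).
Hydrograph peak occurs at t = 3 h, so basin lag t_L = 3 − 0.6923 = 2.31 h.

t_L ≈ 2.31 h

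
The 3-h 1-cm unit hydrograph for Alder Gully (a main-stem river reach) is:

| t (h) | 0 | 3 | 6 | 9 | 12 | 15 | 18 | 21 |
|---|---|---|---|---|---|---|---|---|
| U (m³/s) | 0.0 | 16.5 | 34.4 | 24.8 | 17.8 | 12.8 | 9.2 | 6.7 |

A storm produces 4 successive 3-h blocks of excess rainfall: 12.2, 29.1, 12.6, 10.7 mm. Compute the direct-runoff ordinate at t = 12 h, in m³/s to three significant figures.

Q ≈ 155 m³/s

By discrete convolution, Q_j = Σ (P_i / 10 mm) · U_{j−i}.
At t = 12 h (j=4): Q = (12.2/10)·17.8 + (29.1/10)·24.8 + (12.6/10)·34.4 + (10.7/10)·16.5 = 155 m³/s.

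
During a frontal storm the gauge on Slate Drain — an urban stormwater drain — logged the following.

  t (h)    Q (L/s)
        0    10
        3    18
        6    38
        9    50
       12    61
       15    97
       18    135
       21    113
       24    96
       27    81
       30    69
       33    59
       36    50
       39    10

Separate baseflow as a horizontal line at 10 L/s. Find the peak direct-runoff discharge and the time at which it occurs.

Subtracting baseflow gives direct-runoff ordinates: 0.0, 8.0, 28.0, 40.0, 51.0, 87.0, 125.0, 103.0, 86.0, 71.0, 59.0, 49.0, 40.0, 0.0 L/s.
The maximum is 125.0 L/s, occurring at the reading for t = 18 h.

Q_p = 125.0 L/s at t = 18 h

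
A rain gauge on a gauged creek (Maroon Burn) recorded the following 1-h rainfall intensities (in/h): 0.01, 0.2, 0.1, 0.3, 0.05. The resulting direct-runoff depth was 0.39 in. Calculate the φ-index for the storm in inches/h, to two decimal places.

Only the 3 blocks with intensity above φ contribute runoff: 0.2, 0.1, 0.3 in/h.
Σ(I−φ)·Δt = d  ⇒  (0.2+0.1+0.3 − 3φ)·1 = 0.39
φ = (0.6000 − 0.39/1) / 3 = 0.07 in/h.

φ ≈ 0.07 in/h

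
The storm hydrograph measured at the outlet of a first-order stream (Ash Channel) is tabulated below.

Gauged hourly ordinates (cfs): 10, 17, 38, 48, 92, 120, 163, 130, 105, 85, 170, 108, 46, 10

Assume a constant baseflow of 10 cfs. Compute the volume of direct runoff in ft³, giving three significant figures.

V ≈ 3.61 × 10^6 ft³

Direct-runoff ordinates (Q − Q_b): 0.0, 7.0, 28.0, 38.0, 82.0, 110.0, 153.0, 120.0, 95.0, 75.0, 160.0, 98.0, 36.0, 0.0 cfs.
ΣQ_DR = 1002 cfs.
With Δt = 1 h = 3600 s, V = ΣQ_DR · Δt = 1002 × 3600 = 3.61 × 10^6 ft³.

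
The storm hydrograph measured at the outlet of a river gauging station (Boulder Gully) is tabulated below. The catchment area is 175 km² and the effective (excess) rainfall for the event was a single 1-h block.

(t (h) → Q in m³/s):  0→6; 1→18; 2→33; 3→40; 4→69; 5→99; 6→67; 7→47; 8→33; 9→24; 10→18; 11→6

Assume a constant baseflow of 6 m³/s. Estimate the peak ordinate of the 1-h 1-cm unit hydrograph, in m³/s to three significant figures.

Direct runoff: 0.0, 12.0, 27.0, 34.0, 63.0, 93.0, 61.0, 41.0, 27.0, 18.0, 12.0, 0.0 m³/s; ΣQ_DR = 388.0 m³/s, peak = 93.0 m³/s.
Runoff depth d = ΣQ_DR·Δt / A = 388.0 × 3600 / (175 km²) = 7.982 mm.
The 1-cm UH is the DRH scaled by (10 mm)/d, so U_p = 93.0 × 10/7.982 = 117 m³/s.

U_p ≈ 117 m³/s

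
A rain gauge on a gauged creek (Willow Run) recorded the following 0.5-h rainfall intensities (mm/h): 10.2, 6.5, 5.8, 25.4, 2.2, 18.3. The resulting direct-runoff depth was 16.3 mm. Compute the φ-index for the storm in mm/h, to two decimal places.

φ ≈ 7.10 mm/h

Only the 3 blocks with intensity above φ contribute runoff: 10.2, 25.4, 18.3 mm/h.
Σ(I−φ)·Δt = d  ⇒  (10.2+25.4+18.3 − 3φ)·0.5 = 16.3
φ = (53.90 − 16.3/0.5) / 3 = 7.10 mm/h.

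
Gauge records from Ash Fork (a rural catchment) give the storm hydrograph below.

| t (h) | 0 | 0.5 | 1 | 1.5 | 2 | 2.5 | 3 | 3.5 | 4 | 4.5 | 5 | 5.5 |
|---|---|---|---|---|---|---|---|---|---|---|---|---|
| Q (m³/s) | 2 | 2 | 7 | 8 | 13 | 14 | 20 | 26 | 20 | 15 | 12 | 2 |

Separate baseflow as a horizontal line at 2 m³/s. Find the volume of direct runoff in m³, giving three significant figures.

V ≈ 2.11 × 10^5 m³

Direct-runoff ordinates (Q − Q_b): 0.0, 0.0, 5.0, 6.0, 11.0, 12.0, 18.0, 24.0, 18.0, 13.0, 10.0, 0.0 m³/s.
ΣQ_DR = 117.0 m³/s.
With Δt = 0.5 h = 1800 s, V = ΣQ_DR · Δt = 117.0 × 1800 = 2.11 × 10^5 m³.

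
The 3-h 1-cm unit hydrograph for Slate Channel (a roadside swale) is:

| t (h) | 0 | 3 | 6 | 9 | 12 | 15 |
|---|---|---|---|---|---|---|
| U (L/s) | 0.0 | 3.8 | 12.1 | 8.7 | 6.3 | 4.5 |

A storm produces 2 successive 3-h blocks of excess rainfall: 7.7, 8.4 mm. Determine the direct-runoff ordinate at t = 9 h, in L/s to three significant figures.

Q ≈ 16.9 L/s

By discrete convolution, Q_j = Σ (P_i / 10 mm) · U_{j−i}.
At t = 9 h (j=3): Q = (7.7/10)·8.7 + (8.4/10)·12.1 = 16.9 L/s.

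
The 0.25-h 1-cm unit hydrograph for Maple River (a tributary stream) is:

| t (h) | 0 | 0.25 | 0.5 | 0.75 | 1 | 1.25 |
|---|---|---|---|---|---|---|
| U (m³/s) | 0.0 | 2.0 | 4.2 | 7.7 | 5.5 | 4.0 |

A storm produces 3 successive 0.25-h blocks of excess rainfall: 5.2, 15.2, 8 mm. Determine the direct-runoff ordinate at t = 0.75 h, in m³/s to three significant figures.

By discrete convolution, Q_j = Σ (P_i / 10 mm) · U_{j−i}.
At t = 0.75 h (j=3): Q = (5.2/10)·7.7 + (15.2/10)·4.2 + (8/10)·2.0 = 12.0 m³/s.

Q ≈ 12.0 m³/s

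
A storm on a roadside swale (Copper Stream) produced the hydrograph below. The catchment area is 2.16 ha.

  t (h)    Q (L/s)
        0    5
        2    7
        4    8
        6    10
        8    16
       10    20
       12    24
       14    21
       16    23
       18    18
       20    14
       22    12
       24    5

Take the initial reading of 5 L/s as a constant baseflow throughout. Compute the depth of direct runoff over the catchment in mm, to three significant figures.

Direct runoff: 0.0, 2.0, 3.0, 5.0, 11.0, 15.0, 19.0, 16.0, 18.0, 13.0, 9.0, 7.0, 0.0 L/s; ΣQ_DR = 118.0 L/s.
V = ΣQ_DR · Δt = 118.0 × 7200 s = 8.496 × 10^5 L.
Over A = 2.16 ha, depth = V / A = 39.3 mm.

d ≈ 39.3 mm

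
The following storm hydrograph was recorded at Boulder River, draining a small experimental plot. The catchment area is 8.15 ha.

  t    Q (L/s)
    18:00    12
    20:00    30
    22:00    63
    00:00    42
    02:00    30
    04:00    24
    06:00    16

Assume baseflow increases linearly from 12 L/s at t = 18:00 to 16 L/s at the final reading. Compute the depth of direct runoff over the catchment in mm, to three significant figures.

Direct runoff: 0.00, 17.33, 49.67, 28.00, 15.33, 8.67, 0.00 L/s; ΣQ_DR = 119.0 L/s.
V = ΣQ_DR · Δt = 119.0 × 7200 s = 8.568 × 10^5 L.
Over A = 8.15 ha, depth = V / A = 10.5 mm.

d ≈ 10.5 mm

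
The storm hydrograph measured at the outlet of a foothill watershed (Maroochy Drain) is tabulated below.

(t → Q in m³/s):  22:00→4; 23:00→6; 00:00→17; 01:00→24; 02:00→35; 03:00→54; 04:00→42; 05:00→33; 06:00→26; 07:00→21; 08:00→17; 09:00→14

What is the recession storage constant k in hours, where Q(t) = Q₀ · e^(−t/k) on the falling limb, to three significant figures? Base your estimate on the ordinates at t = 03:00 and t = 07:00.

On the falling limb, Q drops from 54 to 21 m³/s between t = 03:00 and t = 07:00 (Δt = 4 h).
k = −Δt / ln(Q₂/Q₁) = −4 / ln(21/54) = 4.24 h.

k ≈ 4.24 h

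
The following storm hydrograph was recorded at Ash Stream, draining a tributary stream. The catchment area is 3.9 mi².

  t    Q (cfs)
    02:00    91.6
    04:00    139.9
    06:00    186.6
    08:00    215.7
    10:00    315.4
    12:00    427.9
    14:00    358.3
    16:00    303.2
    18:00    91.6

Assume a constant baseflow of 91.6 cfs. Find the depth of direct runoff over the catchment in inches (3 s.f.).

Direct runoff: 0.0, 48.3, 95.0, 124.1, 223.8, 336.3, 266.7, 211.6, 0.0 cfs; ΣQ_DR = 1306 cfs.
V = ΣQ_DR · Δt = 1306 × 7200 s = 9.402 × 10^6 ft³.
Over A = 3.9 mi², depth = V / A = 1.04 in.

d ≈ 1.04 in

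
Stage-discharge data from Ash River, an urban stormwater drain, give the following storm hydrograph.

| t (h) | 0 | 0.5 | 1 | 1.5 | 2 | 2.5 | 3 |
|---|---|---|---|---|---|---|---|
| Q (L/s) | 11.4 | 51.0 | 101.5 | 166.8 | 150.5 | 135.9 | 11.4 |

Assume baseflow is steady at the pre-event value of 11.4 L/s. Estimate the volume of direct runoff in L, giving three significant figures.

V ≈ 9.88 × 10^5 L

Direct-runoff ordinates (Q − Q_b): 0.0, 39.6, 90.1, 155.4, 139.1, 124.5, 0.0 L/s.
ΣQ_DR = 548.7 L/s.
With Δt = 0.5 h = 1800 s, V = ΣQ_DR · Δt = 548.7 × 1800 = 9.88 × 10^5 L.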